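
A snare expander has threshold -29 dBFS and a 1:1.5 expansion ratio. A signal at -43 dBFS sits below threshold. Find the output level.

Undershoot = (-29) − (-43) = 14 dB.
At 1:1.5, that expands to 21 dB under threshold.
Output = -29 − 21 = -50 dBFS.

-50 dBFS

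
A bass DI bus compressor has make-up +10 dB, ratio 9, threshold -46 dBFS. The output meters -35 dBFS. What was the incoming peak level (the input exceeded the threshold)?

Stripping the +10 dB make-up gives -45 dBFS at the gain stage.
The compressed level sits -45 − (-46) = 1 dB over threshold.
Before 9:1 compression the overshoot was 1 × 9 = 9 dB, so input = -46 + 9 = -37 dBFS.

-37 dBFS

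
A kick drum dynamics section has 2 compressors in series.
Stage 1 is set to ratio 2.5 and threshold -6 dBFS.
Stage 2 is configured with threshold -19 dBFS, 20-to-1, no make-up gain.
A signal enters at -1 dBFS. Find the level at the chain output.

Stage 1: 5 dB above -6 dBFS, reduced 2.5:1 to 2 dB above → -4 dBFS.
Stage 2: overshoot 15 dB → 15/20 = 0.75 dB → -18.25 dBFS.

-18.25 dBFS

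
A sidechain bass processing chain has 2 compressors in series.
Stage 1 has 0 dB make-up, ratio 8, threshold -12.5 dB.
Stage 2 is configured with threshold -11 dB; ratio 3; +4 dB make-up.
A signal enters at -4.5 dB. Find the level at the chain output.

Stage 1: -4.5 dB is 8 dB over -12.5 dB; at 8:1 that becomes 1 dB over, giving -11.5 dB.
Stage 2: -11.5 dB is at or below the -11 dB threshold — no compression; make-up brings it to -7.5 dB.

-7.5 dB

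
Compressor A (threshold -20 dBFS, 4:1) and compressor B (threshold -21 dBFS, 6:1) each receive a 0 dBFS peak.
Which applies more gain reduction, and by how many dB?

B, by 2.5 dB

A: overshoot 20 dB → output overshoot 5 dB → GR 15 dB.
B: overshoot 21 dB → output overshoot 3.5 dB → GR 17.5 dB.
B reduces 2.5 dB more.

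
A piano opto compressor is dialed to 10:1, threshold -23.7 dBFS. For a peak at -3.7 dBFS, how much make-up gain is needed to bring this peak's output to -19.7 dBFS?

Overshoot 20 dB → 20/10 = 2 dB after compression, so the compressed level is -23.7 + 2 = -21.7 dBFS.
Make-up = target − compressed = -19.7 − (-21.7) = 2 dB.

2 dB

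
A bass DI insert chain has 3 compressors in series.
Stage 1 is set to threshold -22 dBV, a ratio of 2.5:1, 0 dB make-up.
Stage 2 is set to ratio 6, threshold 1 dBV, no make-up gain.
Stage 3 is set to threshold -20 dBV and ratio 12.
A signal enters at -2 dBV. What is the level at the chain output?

Stage 1: 20 dB above -22 dBV, reduced 2.5:1 to 8 dB above → -14 dBV.
Stage 2: -14 dBV is at or below the 1 dBV threshold — no compression; output -14 dBV.
Stage 3: 6 dB above -20 dBV, reduced 12:1 to 0.5 dB above → -19.5 dBV.

-19.5 dBV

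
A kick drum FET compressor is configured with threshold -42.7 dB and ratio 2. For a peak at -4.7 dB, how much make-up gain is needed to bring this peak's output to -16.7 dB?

7 dB

The peak compresses to -42.7 + 38/2 = -23.7 dB.
To reach -16.7 dB requires -16.7 − (-23.7) = 7 dB of make-up.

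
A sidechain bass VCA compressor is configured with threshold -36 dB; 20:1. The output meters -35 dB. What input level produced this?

-16 dB

That's 1 dB above the -36 dB threshold.
Before 20:1 compression the overshoot was 1 × 20 = 20 dB, so input = -36 + 20 = -16 dB.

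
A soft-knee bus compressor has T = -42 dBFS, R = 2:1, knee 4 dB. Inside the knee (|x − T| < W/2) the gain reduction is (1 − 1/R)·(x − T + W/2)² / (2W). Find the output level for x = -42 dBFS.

x − T + W/2 = -42 − (-42) + 2 = 2.
GR = (1 − 1/2) × 2² / 8 = 0.5 × 4 / 8 = 0.25 dB.
Output = -42 − 0.25 = -42.25 dBFS.

-42.25 dBFS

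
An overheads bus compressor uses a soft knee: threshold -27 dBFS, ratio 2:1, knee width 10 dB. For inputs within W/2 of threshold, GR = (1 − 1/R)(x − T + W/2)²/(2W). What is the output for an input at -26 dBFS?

x − T + W/2 = -26 − (-27) + 5 = 6.
GR = (1 − 1/2) × 6² / 20 = 0.5 × 36 / 20 = 0.9 dB.
Output = -26 − 0.9 = -26.9 dBFS.

-26.9 dBFS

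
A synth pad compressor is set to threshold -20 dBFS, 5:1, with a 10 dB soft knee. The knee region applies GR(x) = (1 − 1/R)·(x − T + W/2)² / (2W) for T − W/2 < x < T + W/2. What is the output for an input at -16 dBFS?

x − T + W/2 = -16 − (-20) + 5 = 9.
GR = (1 − 1/5) × 9² / 20 = 0.8 × 81 / 20 = 3.24 dB.
Output = -16 − 3.24 = -19.24 dBFS.

-19.24 dBFS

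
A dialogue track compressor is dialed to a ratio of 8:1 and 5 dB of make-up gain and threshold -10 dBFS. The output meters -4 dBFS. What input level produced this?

Remove make-up: -4 − 5 = -9 dBFS.
The compressed level sits -9 − (-10) = 1 dB over threshold.
Undo the ratio: input overshoot = 1 × 8 = 8 dB, giving input = -2 dBFS.

-2 dBFS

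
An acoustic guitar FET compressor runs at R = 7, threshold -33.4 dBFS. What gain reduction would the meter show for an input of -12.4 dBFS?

18 dB

The signal is 21 dB above threshold.
After 7:1 compression the overshoot becomes 21/7 = 3 dB.
Gain reduction = 21 − 3 = 18 dB.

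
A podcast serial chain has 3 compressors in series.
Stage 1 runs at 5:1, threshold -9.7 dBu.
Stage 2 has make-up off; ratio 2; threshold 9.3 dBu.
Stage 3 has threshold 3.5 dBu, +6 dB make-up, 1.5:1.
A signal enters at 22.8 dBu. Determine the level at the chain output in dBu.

Stage 1: 22.8 dBu is 32.5 dB over -9.7 dBu; at 5:1 that becomes 6.5 dB over, giving -3.2 dBu.
Stage 2: -3.2 dBu is at or below the 9.3 dBu threshold — no compression; output -3.2 dBu.
Stage 3: below threshold (-3.2 ≤ 3.5); passes unchanged; make-up brings it to 2.8 dBu.

2.8 dBu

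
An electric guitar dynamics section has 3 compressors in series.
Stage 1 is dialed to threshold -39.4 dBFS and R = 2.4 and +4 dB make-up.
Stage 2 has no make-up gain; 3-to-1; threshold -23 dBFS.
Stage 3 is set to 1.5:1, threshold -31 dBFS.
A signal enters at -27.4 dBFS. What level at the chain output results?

-30.6 dBFS

Stage 1: 12 dB above -39.4 dBFS, reduced 2.4:1 to 5 dB above → -34.4 dBFS; +4 dB make-up → -30.4 dBFS.
Stage 2: -30.4 dBFS is at or below the -23 dBFS threshold — no compression; output -30.4 dBFS.
Stage 3: -30.4 dBFS is 0.6 dB over -31 dBFS; at 1.5:1 that becomes 0.4 dB over, giving -30.6 dBFS.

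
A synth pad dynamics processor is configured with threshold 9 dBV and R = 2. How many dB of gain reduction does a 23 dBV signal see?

7 dB

23 dBV exceeds the threshold by 14 dB.
At 2:1, output sits 14/2 = 7 dB above threshold.
GR = overshoot in − overshoot out = 14 − 7 = 7 dB.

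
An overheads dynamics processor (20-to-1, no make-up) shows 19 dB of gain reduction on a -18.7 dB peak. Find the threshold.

Input is 20 dB above T (since output overshoot × R = input overshoot: (-37.7 − T)·20 = -18.7 − T gives T = -38.7 dB).
Check: -38.7 + (-18.7 − (-38.7))/20 = -38.7 + 1 = -37.7 dB. ✓

-38.7 dB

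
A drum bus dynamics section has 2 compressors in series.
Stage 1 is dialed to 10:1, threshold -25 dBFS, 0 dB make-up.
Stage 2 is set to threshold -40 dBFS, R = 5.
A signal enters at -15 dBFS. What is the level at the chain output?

-36.8 dBFS

Stage 1: -15 dBFS is 10 dB over -25 dBFS; at 10:1 that becomes 1 dB over, giving -24 dBFS.
Stage 2: -24 dBFS is 16 dB over -40 dBFS; at 5:1 that becomes 3.2 dB over, giving -36.8 dBFS.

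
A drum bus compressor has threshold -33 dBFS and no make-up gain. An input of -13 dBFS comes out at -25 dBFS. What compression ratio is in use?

Input overshoot = -13 − (-33) = 20 dB; output overshoot = -25 − (-33) = 8 dB.
Ratio = 20 / 8 = 2.5.

2.5:1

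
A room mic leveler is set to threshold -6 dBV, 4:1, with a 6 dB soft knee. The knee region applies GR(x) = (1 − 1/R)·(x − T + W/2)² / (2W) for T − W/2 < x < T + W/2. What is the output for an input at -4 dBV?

x − T + W/2 = -4 − (-6) + 3 = 5.
GR = (1 − 1/4) × 5² / 12 = 0.75 × 25 / 12 = 1.5625 dB.
Output = -4 − 1.5625 = -5.5625 dBV.

-5.5625 dBV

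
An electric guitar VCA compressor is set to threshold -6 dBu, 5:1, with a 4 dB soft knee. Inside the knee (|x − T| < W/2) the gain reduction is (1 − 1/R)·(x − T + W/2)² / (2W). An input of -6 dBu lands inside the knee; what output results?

x − T + W/2 = -6 − (-6) + 2 = 2.
GR = (1 − 1/5) × 2² / 8 = 0.8 × 4 / 8 = 0.4 dB.
Output = -6 − 0.4 = -6.4 dBu.

-6.4 dBu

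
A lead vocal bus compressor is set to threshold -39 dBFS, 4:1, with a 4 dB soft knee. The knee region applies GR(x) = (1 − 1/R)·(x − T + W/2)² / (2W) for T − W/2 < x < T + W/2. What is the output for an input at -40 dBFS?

-40.09375 dBFS

x − T + W/2 = -40 − (-39) + 2 = 1.
GR = (1 − 1/4) × 1² / 8 = 0.75 × 1 / 8 = 0.09375 dB.
Output = -40 − 0.09375 = -40.09375 dBFS.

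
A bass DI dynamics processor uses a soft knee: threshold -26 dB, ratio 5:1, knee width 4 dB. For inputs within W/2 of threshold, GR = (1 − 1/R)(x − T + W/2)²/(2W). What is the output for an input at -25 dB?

-25.9 dB

x − T + W/2 = -25 − (-26) + 2 = 3.
GR = (1 − 1/5) × 3² / 8 = 0.8 × 9 / 8 = 0.9 dB.
Output = -25 − 0.9 = -25.9 dB.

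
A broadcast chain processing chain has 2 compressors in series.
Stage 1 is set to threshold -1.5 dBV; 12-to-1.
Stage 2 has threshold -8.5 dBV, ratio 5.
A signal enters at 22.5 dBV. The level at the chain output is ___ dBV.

-6.7 dBV

Stage 1: 24 dB above -1.5 dBV, reduced 12:1 to 2 dB above → 0.5 dBV.
Stage 2: overshoot 9 dB → 9/5 = 1.8 dB → -6.7 dBV.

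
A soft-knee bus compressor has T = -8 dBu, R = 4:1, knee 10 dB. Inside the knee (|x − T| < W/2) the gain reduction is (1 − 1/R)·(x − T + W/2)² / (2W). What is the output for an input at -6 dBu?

-7.8375 dBu

x − T + W/2 = -6 − (-8) + 5 = 7.
GR = (1 − 1/4) × 7² / 20 = 0.75 × 49 / 20 = 1.8375 dB.
Output = -6 − 1.8375 = -7.8375 dBu.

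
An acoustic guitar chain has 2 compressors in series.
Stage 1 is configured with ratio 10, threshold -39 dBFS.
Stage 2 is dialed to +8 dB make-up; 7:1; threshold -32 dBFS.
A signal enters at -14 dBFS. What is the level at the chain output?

Stage 1: 25 dB above -39 dBFS, reduced 10:1 to 2.5 dB above → -36.5 dBFS.
Stage 2: -36.5 dBFS ≤ -32 dBFS, so stage 2 doesn't engage; make-up brings it to -28.5 dBFS.

-28.5 dBFS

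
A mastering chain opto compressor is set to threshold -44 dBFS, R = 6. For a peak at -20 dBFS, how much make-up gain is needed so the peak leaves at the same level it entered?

20 dB

Overshoot 24 dB → 24/6 = 4 dB after compression, so the compressed level is -44 + 4 = -40 dBFS.
Make-up = target − compressed = -20 − (-40) = 20 dB.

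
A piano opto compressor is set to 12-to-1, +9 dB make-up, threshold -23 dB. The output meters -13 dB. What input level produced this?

Remove make-up: -13 − 9 = -22 dB.
That's 1 dB above the -23 dB threshold.
Undo the ratio: input overshoot = 1 × 12 = 12 dB, giving input = -11 dB.

-11 dB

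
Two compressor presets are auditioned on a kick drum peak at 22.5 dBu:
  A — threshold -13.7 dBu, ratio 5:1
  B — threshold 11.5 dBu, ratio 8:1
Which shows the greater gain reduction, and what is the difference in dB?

A, by 19.335 dB

A: overshoot 36.2 dB → output overshoot 7.24 dB → GR 28.96 dB.
B: overshoot 11 dB → output overshoot 1.375 dB → GR 9.625 dB.
A applies 19.335 dB more gain reduction.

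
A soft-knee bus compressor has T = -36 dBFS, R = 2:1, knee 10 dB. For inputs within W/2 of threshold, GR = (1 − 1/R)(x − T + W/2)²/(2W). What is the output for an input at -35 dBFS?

x − T + W/2 = -35 − (-36) + 5 = 6.
GR = (1 − 1/2) × 6² / 20 = 0.5 × 36 / 20 = 0.9 dB.
Output = -35 − 0.9 = -35.9 dBFS.

-35.9 dBFS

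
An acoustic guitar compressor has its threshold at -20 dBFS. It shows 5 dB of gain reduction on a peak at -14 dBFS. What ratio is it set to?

Input overshoot = -14 − (-20) = 6 dB.
Output overshoot = 6 − 5 = 1 dB.
Ratio = input overshoot / output overshoot = 6 / 1 = 6.

6:1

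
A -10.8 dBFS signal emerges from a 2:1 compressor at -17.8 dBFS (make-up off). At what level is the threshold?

-24.8 dBFS

Gain reduction = -10.8 − (-17.8) = 7 dB; output overshoot = GR / (R − 1) = 7 / 1 = 7 dB.
Threshold = output − output overshoot = -17.8 − 7 = -24.8 dBFS.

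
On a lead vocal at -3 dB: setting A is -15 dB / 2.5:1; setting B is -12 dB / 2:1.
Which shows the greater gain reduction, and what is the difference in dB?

A: overshoot 12 dB → output overshoot 4.8 dB → GR 7.2 dB.
B: overshoot 9 dB → output overshoot 4.5 dB → GR 4.5 dB.
A applies 2.7 dB more gain reduction.

A, by 2.7 dB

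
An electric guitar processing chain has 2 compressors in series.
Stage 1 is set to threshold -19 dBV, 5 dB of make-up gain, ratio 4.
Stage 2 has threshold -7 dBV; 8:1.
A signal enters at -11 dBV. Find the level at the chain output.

-12 dBV

Stage 1: overshoot 8 dB → 8/4 = 2 dB → -17 dBV; +5 dB make-up → -12 dBV.
Stage 2: -12 dBV is at or below the -7 dBV threshold — no compression; output -12 dBV.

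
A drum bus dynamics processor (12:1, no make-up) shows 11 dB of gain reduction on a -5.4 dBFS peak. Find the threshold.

Input is 12 dB above T (since output overshoot × R = input overshoot: (-16.4 − T)·12 = -5.4 − T gives T = -17.4 dBFS).
Check: -17.4 + (-5.4 − (-17.4))/12 = -17.4 + 1 = -16.4 dBFS. ✓

-17.4 dBFS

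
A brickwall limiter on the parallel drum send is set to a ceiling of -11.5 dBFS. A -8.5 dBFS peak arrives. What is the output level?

A brickwall limiter is an ∞:1 compressor: any input above the ceiling is clamped to -11.5 dBFS.

-11.5 dBFS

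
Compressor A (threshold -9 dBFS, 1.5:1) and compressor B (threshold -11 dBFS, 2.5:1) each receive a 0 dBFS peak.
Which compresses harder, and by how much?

B, by 3.6 dB

A: GR = 9 − 9/1.5 = 3 dB.
B: GR = 11 − 11/2.5 = 6.6 dB.
B applies 3.6 dB more gain reduction.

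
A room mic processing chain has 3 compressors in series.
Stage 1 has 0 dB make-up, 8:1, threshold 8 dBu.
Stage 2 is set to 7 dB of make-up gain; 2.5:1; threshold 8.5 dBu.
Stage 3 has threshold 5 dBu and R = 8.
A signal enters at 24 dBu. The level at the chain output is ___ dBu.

6.3875 dBu

Stage 1: 16 dB above 8 dBu, reduced 8:1 to 2 dB above → 10 dBu.
Stage 2: 10 dBu is 1.5 dB over 8.5 dBu; at 2.5:1 that becomes 0.6 dB over, giving 9.1 dBu; +7 dB make-up → 16.1 dBu.
Stage 3: 16.1 dBu is 11.1 dB over 5 dBu; at 8:1 that becomes 1.3875 dB over, giving 6.3875 dBu.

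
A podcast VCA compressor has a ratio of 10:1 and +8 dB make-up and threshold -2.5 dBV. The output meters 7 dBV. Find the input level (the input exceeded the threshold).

12.5 dBV

Stripping the +8 dB make-up gives -1 dBV at the gain stage.
That's 1.5 dB above the -2.5 dBV threshold.
Input overshoot = R × output overshoot = 15 dB → input = -2.5 + 15 = 12.5 dBV.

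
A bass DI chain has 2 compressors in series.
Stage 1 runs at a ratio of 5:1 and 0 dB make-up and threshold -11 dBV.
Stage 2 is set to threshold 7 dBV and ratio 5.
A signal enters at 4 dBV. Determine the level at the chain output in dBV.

Stage 1: 15 dB above -11 dBV, reduced 5:1 to 3 dB above → -8 dBV.
Stage 2: -8 dBV is at or below the 7 dBV threshold — no compression; output -8 dBV.

-8 dBV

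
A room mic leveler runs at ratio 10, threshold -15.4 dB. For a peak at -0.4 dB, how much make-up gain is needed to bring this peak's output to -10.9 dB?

3 dB

Overshoot 15 dB → 15/10 = 1.5 dB after compression, so the compressed level is -15.4 + 1.5 = -13.9 dB.
Make-up = target − compressed = -10.9 − (-13.9) = 3 dB.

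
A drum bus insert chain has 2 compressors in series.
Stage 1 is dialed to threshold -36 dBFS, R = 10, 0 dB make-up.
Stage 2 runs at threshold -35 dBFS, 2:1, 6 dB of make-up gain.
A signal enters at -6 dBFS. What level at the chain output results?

-28 dBFS

Stage 1: overshoot 30 dB → 30/10 = 3 dB → -33 dBFS.
Stage 2: -33 dBFS is 2 dB over -35 dBFS; at 2:1 that becomes 1 dB over, giving -34 dBFS; +6 dB make-up → -28 dBFS.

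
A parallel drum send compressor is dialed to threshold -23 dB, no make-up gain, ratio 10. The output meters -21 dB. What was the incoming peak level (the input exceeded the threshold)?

That's 2 dB above the -23 dB threshold.
Undo the ratio: input overshoot = 2 × 10 = 20 dB, giving input = -3 dB.

-3 dB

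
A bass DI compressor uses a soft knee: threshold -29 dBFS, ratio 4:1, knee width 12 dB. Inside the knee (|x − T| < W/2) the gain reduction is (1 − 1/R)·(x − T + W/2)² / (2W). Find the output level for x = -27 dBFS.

-29 dBFS

x − T + W/2 = -27 − (-29) + 6 = 8.
GR = (1 − 1/4) × 8² / 24 = 0.75 × 64 / 24 = 2 dB.
Output = -27 − 2 = -29 dBFS.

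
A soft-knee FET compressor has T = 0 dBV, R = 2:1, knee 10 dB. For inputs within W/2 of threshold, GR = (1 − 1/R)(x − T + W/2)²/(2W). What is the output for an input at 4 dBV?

x − T + W/2 = 4 − 0 + 5 = 9.
GR = (1 − 1/2) × 9² / 20 = 0.5 × 81 / 20 = 2.025 dB.
Output = 4 − 2.025 = 1.975 dBV.

1.975 dBV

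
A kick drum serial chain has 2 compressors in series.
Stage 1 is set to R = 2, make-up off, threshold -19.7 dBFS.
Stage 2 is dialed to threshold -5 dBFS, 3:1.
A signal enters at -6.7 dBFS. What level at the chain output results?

-13.2 dBFS

Stage 1: overshoot 13 dB → 13/2 = 6.5 dB → -13.2 dBFS.
Stage 2: below threshold (-13.2 ≤ -5); passes unchanged; output -13.2 dBFS.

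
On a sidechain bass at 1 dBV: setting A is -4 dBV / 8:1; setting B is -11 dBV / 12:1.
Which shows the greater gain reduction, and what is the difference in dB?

B, by 6.625 dB

A: 5 dB over, compressed to 0.625 dB over, so 4.375 dB of GR.
B: 12 dB over, compressed to 1 dB over, so 11 dB of GR.
B reduces 6.625 dB more.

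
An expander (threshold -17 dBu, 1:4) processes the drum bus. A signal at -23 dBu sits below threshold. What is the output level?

-41 dBu

Below threshold, a 1:4 expander applies gain = (4−1)×(T − x) of attenuation.
(4−1) × 6 = 18 dB, so output = -23 − 18 = -41 dBu.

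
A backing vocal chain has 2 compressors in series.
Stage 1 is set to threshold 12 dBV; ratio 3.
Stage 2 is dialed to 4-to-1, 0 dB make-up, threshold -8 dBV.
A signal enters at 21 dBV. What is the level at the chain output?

Stage 1: overshoot 9 dB → 9/3 = 3 dB → 15 dBV.
Stage 2: 23 dB above -8 dBV, reduced 4:1 to 5.75 dB above → -2.25 dBV.

-2.25 dBV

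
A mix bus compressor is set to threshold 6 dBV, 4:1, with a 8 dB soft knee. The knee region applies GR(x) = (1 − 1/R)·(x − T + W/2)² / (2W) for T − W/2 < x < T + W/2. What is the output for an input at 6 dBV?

x − T + W/2 = 6 − 6 + 4 = 4.
GR = (1 − 1/4) × 4² / 16 = 0.75 × 16 / 16 = 0.75 dB.
Output = 6 − 0.75 = 5.25 dBV.

5.25 dBV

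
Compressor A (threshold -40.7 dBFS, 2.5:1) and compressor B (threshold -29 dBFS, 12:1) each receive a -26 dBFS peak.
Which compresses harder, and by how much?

A, by 6.07 dB

A: GR = 14.7 − 14.7/2.5 = 8.82 dB.
B: GR = 3 − 3/12 = 2.75 dB.
A applies 6.07 dB more gain reduction.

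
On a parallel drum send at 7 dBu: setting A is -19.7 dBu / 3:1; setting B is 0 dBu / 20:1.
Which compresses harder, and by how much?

A, by 11.15 dB

A: GR = 26.7 − 26.7/3 = 17.8 dB.
B: GR = 7 − 7/20 = 6.65 dB.
A reduces 11.15 dB more.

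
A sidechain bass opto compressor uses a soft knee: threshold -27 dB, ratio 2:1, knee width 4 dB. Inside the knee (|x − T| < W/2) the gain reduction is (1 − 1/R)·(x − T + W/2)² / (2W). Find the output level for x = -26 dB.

-26.5625 dB

x − T + W/2 = -26 − (-27) + 2 = 3.
GR = (1 − 1/2) × 3² / 8 = 0.5 × 9 / 8 = 0.5625 dB.
Output = -26 − 0.5625 = -26.5625 dB.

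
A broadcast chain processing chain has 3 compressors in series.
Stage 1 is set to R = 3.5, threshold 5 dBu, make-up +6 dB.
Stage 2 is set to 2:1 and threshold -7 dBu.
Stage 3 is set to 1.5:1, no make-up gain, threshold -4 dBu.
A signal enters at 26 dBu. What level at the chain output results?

Stage 1: 21 dB above 5 dBu, reduced 3.5:1 to 6 dB above → 11 dBu; +6 dB make-up → 17 dBu.
Stage 2: 24 dB above -7 dBu, reduced 2:1 to 12 dB above → 5 dBu.
Stage 3: overshoot 9 dB → 9/1.5 = 6 dB → 2 dBu.

2 dBu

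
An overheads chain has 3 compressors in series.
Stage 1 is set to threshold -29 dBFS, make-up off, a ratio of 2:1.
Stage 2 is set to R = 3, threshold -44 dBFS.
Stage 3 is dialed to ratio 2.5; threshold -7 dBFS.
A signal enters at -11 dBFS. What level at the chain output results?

Stage 1: 18 dB above -29 dBFS, reduced 2:1 to 9 dB above → -20 dBFS.
Stage 2: overshoot 24 dB → 24/3 = 8 dB → -36 dBFS.
Stage 3: below threshold (-36 ≤ -7); passes unchanged; output -36 dBFS.

-36 dBFS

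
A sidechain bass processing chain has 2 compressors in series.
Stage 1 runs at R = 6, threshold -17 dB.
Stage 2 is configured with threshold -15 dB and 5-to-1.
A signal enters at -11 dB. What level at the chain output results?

Stage 1: 6 dB above -17 dB, reduced 6:1 to 1 dB above → -16 dB.
Stage 2: below threshold (-16 ≤ -15); passes unchanged; output -16 dB.

-16 dB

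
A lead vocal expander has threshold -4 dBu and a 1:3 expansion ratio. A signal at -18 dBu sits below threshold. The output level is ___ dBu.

The input is 14 dB below the -4 dBu threshold.
A 1:3 expander multiplies undershoot by 3: 14 × 3 = 42 dB below threshold.
Output = -4 − 42 = -46 dBu.

-46 dBu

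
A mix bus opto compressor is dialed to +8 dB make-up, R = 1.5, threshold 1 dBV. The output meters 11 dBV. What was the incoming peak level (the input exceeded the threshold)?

4 dBV

Before make-up, the level was 11 − 8 = 3 dBV.
The compressed level sits 3 − 1 = 2 dB over threshold.
Before 1.5:1 compression the overshoot was 2 × 1.5 = 3 dB, so input = 1 + 3 = 4 dBV.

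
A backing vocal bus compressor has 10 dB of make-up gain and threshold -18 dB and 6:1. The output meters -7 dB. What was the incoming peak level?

-12 dB

Stripping the +10 dB make-up gives -17 dB at the gain stage.
Post-compression overshoot = -17 − (-18) = 1 dB.
Before 6:1 compression the overshoot was 1 × 6 = 6 dB, so input = -18 + 6 = -12 dB.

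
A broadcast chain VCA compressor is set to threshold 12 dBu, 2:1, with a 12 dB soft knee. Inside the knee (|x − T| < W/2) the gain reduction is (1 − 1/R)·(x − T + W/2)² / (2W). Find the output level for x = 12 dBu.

x − T + W/2 = 12 − 12 + 6 = 6.
GR = (1 − 1/2) × 6² / 24 = 0.5 × 36 / 24 = 0.75 dB.
Output = 12 − 0.75 = 11.25 dBu.

11.25 dBu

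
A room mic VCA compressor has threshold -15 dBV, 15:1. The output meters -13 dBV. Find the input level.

15 dBV

Post-compression overshoot = -13 − (-15) = 2 dB.
Input overshoot = R × output overshoot = 30 dB → input = -15 + 30 = 15 dBV.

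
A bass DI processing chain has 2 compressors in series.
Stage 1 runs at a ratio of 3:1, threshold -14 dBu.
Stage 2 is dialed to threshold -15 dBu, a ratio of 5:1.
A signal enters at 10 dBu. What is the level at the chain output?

Stage 1: 24 dB above -14 dBu, reduced 3:1 to 8 dB above → -6 dBu.
Stage 2: overshoot 9 dB → 9/5 = 1.8 dB → -13.2 dBu.

-13.2 dBu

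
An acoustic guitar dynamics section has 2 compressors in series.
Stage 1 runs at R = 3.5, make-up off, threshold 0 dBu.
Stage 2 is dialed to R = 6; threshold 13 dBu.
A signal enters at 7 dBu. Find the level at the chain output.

Stage 1: overshoot 7 dB → 7/3.5 = 2 dB → 2 dBu.
Stage 2: 2 dBu is at or below the 13 dBu threshold — no compression; output 2 dBu.

2 dBu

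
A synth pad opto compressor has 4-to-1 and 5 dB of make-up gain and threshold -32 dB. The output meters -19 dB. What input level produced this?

Before make-up, the level was -19 − 5 = -24 dB.
Post-compression overshoot = -24 − (-32) = 8 dB.
Undo the ratio: input overshoot = 8 × 4 = 32 dB, giving input = 0 dB.

0 dB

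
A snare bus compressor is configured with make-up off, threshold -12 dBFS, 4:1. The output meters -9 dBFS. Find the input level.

That's 3 dB above the -12 dBFS threshold.
Undo the ratio: input overshoot = 3 × 4 = 12 dB, giving input = 0 dBFS.

0 dBFS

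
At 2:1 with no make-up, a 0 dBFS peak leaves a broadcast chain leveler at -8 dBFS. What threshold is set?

-16 dBFS

Input is 16 dB above T (since output overshoot × R = input overshoot: (-8 − T)·2 = 0 − T gives T = -16 dBFS).
Check: -16 + (0 − (-16))/2 = -16 + 8 = -8 dBFS. ✓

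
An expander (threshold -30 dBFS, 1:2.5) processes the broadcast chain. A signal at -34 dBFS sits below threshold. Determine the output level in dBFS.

Undershoot = (-30) − (-34) = 4 dB.
At 1:2.5, that expands to 10 dB under threshold.
Output = -30 − 10 = -40 dBFS.

-40 dBFS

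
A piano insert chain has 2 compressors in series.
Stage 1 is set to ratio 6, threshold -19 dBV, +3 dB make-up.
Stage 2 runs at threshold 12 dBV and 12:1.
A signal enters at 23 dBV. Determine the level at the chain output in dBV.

-9 dBV

Stage 1: 42 dB above -19 dBV, reduced 6:1 to 7 dB above → -12 dBV; +3 dB make-up → -9 dBV.
Stage 2: -9 dBV ≤ 12 dBV, so stage 2 doesn't engage; output -9 dBV.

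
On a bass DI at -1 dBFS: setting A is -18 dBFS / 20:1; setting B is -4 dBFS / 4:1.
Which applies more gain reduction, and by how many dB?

A, by 13.9 dB

A: GR = 17 − 17/20 = 16.15 dB.
B: GR = 3 − 3/4 = 2.25 dB.
A applies 13.9 dB more gain reduction.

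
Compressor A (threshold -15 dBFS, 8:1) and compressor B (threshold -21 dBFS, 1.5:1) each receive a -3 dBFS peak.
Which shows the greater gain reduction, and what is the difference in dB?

A: 12 dB over, compressed to 1.5 dB over, so 10.5 dB of GR.
B: 18 dB over, compressed to 12 dB over, so 6 dB of GR.
A reduces 4.5 dB more.

A, by 4.5 dB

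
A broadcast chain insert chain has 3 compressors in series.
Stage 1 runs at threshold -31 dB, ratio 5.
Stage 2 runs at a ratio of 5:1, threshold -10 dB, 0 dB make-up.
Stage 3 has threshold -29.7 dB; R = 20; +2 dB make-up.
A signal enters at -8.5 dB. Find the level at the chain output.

-27.54 dB

Stage 1: -8.5 dB is 22.5 dB over -31 dB; at 5:1 that becomes 4.5 dB over, giving -26.5 dB.
Stage 2: -26.5 dB ≤ -10 dB, so stage 2 doesn't engage; output -26.5 dB.
Stage 3: overshoot 3.2 dB → 3.2/20 = 0.16 dB → -29.54 dB; +2 dB make-up → -27.54 dB.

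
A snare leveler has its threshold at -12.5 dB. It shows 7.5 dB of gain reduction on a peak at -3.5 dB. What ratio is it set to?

6:1

Input overshoot = -3.5 − (-12.5) = 9 dB.
Output overshoot = 9 − 7.5 = 1.5 dB.
Ratio = input overshoot / output overshoot = 9 / 1.5 = 6.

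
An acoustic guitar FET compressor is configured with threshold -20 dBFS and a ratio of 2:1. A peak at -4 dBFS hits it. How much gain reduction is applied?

8 dB

-4 dBFS exceeds the threshold by 16 dB.
After 2:1 compression the overshoot becomes 16/2 = 8 dB.
Gain reduction = 16 − 8 = 8 dB.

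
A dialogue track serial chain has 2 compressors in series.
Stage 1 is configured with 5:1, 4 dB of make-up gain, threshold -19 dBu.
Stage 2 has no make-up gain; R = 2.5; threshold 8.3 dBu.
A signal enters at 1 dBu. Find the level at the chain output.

-11 dBu

Stage 1: overshoot 20 dB → 20/5 = 4 dB → -15 dBu; +4 dB make-up → -11 dBu.
Stage 2: -11 dBu ≤ 8.3 dBu, so stage 2 doesn't engage; output -11 dBu.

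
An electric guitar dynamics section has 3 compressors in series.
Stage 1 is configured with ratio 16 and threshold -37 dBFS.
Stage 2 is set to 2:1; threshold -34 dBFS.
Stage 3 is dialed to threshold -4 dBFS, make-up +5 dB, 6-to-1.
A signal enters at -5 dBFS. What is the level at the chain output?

Stage 1: -5 dBFS is 32 dB over -37 dBFS; at 16:1 that becomes 2 dB over, giving -35 dBFS.
Stage 2: below threshold (-35 ≤ -34); passes unchanged; output -35 dBFS.
Stage 3: -35 dBFS is at or below the -4 dBFS threshold — no compression; make-up brings it to -30 dBFS.

-30 dBFS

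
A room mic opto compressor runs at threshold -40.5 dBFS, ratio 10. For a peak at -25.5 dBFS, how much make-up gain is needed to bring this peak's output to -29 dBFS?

10 dB

Without make-up, output = threshold + overshoot/10 = -40.5 + 1.5 = -39 dBFS.
Gap to target: 10 dB.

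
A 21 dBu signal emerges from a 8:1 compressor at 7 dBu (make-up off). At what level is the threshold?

5 dBu

Gain reduction = 21 − 7 = 14 dB; output overshoot = GR / (R − 1) = 14 / 7 = 2 dB.
Threshold = output − output overshoot = 7 − 2 = 5 dBu.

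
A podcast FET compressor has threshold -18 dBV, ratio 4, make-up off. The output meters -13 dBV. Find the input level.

The compressed level sits -13 − (-18) = 5 dB over threshold.
Input overshoot = R × output overshoot = 20 dB → input = -18 + 20 = 2 dBV.

2 dBV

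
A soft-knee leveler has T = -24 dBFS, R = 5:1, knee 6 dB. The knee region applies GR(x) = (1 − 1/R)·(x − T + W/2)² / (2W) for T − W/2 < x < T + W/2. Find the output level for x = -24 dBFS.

x − T + W/2 = -24 − (-24) + 3 = 3.
GR = (1 − 1/5) × 3² / 12 = 0.8 × 9 / 12 = 0.6 dB.
Output = -24 − 0.6 = -24.6 dBFS.

-24.6 dBFS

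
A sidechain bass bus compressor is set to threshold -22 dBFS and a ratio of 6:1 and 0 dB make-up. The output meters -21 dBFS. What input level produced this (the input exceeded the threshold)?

That's 1 dB above the -22 dBFS threshold.
Before 6:1 compression the overshoot was 1 × 6 = 6 dB, so input = -22 + 6 = -16 dBFS.

-16 dBFS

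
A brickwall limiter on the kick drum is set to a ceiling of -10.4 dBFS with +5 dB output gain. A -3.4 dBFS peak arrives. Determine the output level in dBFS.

At ∞:1, everything above -10.4 dBFS is held at the ceiling.
Output gain then adds 5 dB: -10.4 + 5 = -5.4 dBFS.

-5.4 dBFS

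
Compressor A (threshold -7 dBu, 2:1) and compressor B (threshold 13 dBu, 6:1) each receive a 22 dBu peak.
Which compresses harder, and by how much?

A: 29 dB over, compressed to 14.5 dB over, so 14.5 dB of GR.
B: 9 dB over, compressed to 1.5 dB over, so 7.5 dB of GR.
A reduces 7 dB more.

A, by 7 dB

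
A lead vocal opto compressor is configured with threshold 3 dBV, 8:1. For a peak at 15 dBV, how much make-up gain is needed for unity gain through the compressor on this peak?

10.5 dB

The peak compresses to 3 + 12/8 = 4.5 dBV.
To reach 15 dBV requires 15 − 4.5 = 10.5 dB of make-up.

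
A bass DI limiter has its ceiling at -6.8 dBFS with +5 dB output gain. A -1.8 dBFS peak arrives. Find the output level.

-1.8 dBFS

At ∞:1, everything above -6.8 dBFS is held at the ceiling.
Output gain then adds 5 dB: -6.8 + 5 = -1.8 dBFS.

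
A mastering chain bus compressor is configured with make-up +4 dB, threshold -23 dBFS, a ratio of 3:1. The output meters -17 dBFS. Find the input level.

-17 dBFS

Remove make-up: -17 − 4 = -21 dBFS.
That's 2 dB above the -23 dBFS threshold.
Undo the ratio: input overshoot = 2 × 3 = 6 dB, giving input = -17 dBFS.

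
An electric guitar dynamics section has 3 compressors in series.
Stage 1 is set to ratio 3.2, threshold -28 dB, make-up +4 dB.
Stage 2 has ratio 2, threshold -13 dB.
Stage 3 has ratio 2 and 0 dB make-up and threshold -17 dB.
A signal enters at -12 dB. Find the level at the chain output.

-19 dB

Stage 1: 16 dB above -28 dB, reduced 3.2:1 to 5 dB above → -23 dB; +4 dB make-up → -19 dB.
Stage 2: below threshold (-19 ≤ -13); passes unchanged; output -19 dB.
Stage 3: -19 dB is at or below the -17 dB threshold — no compression; output -19 dB.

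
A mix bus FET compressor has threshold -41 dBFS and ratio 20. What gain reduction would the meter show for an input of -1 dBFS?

38 dB

The signal is 40 dB above threshold.
A 20:1 ratio leaves 2 dB of that excess.
Gain reduction = 40 − 2 = 38 dB.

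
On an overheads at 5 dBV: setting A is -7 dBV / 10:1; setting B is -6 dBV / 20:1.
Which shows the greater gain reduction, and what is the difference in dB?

A: 12 dB over, compressed to 1.2 dB over, so 10.8 dB of GR.
B: 11 dB over, compressed to 0.55 dB over, so 10.45 dB of GR.
Difference: 0.35 dB in favour of A.

A, by 0.35 dB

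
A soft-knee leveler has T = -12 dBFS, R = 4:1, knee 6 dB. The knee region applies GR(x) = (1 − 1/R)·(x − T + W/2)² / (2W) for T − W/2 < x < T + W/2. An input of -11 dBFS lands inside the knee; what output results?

x − T + W/2 = -11 − (-12) + 3 = 4.
GR = (1 − 1/4) × 4² / 12 = 0.75 × 16 / 12 = 1 dB.
Output = -11 − 1 = -12 dBFS.

-12 dBFS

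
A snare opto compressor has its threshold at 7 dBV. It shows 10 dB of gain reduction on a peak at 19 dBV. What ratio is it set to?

Input overshoot = 19 − 7 = 12 dB.
Output overshoot = 12 − 10 = 2 dB.
Ratio = input overshoot / output overshoot = 12 / 2 = 6.

6:1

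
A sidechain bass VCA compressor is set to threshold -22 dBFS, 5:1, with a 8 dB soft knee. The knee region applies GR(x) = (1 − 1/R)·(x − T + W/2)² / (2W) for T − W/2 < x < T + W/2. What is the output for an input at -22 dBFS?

-22.8 dBFS

x − T + W/2 = -22 − (-22) + 4 = 4.
GR = (1 − 1/5) × 4² / 16 = 0.8 × 16 / 16 = 0.8 dB.
Output = -22 − 0.8 = -22.8 dBFS.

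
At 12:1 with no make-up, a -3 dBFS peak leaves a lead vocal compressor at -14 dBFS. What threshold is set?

-15 dBFS

Input is 12 dB above T (since output overshoot × R = input overshoot: (-14 − T)·12 = -3 − T gives T = -15 dBFS).
Check: -15 + (-3 − (-15))/12 = -15 + 1 = -14 dBFS. ✓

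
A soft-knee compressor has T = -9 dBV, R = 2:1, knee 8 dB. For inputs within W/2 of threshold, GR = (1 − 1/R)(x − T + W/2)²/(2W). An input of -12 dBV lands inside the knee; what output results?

-12.03125 dBV

x − T + W/2 = -12 − (-9) + 4 = 1.
GR = (1 − 1/2) × 1² / 16 = 0.5 × 1 / 16 = 0.03125 dB.
Output = -12 − 0.03125 = -12.03125 dBV.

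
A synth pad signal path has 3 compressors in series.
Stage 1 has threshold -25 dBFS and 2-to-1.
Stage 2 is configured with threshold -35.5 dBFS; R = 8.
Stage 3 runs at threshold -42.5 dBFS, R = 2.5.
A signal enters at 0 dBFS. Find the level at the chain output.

Stage 1: overshoot 25 dB → 25/2 = 12.5 dB → -12.5 dBFS.
Stage 2: 23 dB above -35.5 dBFS, reduced 8:1 to 2.875 dB above → -32.625 dBFS.
Stage 3: -32.625 dBFS is 9.875 dB over -42.5 dBFS; at 2.5:1 that becomes 3.95 dB over, giving -38.55 dBFS.

-38.55 dBFS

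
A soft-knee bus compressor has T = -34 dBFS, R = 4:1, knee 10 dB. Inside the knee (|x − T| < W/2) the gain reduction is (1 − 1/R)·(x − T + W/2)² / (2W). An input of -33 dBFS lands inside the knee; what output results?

x − T + W/2 = -33 − (-34) + 5 = 6.
GR = (1 − 1/4) × 6² / 20 = 0.75 × 36 / 20 = 1.35 dB.
Output = -33 − 1.35 = -34.35 dBFS.

-34.35 dBFS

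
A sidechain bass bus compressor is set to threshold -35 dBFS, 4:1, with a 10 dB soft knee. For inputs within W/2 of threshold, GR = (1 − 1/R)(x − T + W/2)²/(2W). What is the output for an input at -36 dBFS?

-36.6 dBFS

x − T + W/2 = -36 − (-35) + 5 = 4.
GR = (1 − 1/4) × 4² / 20 = 0.75 × 16 / 20 = 0.6 dB.
Output = -36 − 0.6 = -36.6 dBFS.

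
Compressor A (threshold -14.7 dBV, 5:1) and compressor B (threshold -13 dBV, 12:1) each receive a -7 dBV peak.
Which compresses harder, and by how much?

A, by 0.66 dB

A: 7.7 dB over, compressed to 1.54 dB over, so 6.16 dB of GR.
B: 6 dB over, compressed to 0.5 dB over, so 5.5 dB of GR.
A applies 0.66 dB more gain reduction.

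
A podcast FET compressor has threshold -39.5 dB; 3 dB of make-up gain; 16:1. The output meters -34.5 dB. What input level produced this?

-7.5 dB

Stripping the +3 dB make-up gives -37.5 dB at the gain stage.
Post-compression overshoot = -37.5 − (-39.5) = 2 dB.
Undo the ratio: input overshoot = 2 × 16 = 32 dB, giving input = -7.5 dB.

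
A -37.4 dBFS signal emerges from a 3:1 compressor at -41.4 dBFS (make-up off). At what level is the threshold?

-43.4 dBFS

Input is 6 dB above T (since output overshoot × R = input overshoot: (-41.4 − T)·3 = -37.4 − T gives T = -43.4 dBFS).
Check: -43.4 + (-37.4 − (-43.4))/3 = -43.4 + 2 = -41.4 dBFS. ✓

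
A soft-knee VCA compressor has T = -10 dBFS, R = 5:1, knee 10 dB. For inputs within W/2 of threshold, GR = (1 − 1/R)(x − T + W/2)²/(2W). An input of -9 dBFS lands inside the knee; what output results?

-10.44 dBFS

x − T + W/2 = -9 − (-10) + 5 = 6.
GR = (1 − 1/5) × 6² / 20 = 0.8 × 36 / 20 = 1.44 dB.
Output = -9 − 1.44 = -10.44 dBFS.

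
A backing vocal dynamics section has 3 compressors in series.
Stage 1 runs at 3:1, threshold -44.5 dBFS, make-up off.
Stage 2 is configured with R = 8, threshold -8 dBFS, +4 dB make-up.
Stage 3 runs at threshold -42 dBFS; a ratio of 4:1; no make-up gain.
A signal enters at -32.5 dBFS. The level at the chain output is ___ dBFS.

-40.625 dBFS

Stage 1: overshoot 12 dB → 12/3 = 4 dB → -40.5 dBFS.
Stage 2: -40.5 dBFS ≤ -8 dBFS, so stage 2 doesn't engage; make-up brings it to -36.5 dBFS.
Stage 3: 5.5 dB above -42 dBFS, reduced 4:1 to 1.375 dB above → -40.625 dBFS.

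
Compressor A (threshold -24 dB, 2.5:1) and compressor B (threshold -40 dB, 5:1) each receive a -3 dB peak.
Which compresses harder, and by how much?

B, by 17 dB

A: GR = 21 − 21/2.5 = 12.6 dB.
B: GR = 37 − 37/5 = 29.6 dB.
B applies 17 dB more gain reduction.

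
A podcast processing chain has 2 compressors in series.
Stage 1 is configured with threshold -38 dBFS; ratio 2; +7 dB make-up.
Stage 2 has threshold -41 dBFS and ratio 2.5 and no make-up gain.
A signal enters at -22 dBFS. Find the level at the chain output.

Stage 1: overshoot 16 dB → 16/2 = 8 dB → -30 dBFS; +7 dB make-up → -23 dBFS.
Stage 2: overshoot 18 dB → 18/2.5 = 7.2 dB → -33.8 dBFS.

-33.8 dBFS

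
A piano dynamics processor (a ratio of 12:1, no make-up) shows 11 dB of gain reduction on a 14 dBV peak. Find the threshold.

Let T be the threshold. Output overshoot = (input overshoot)/R, so 3 − T = (14 − T)/12.
12·(3 − T) = 14 − T → 11·T = 36 − 14 = 22.
T = 22/11 = 2 dBV.

2 dBV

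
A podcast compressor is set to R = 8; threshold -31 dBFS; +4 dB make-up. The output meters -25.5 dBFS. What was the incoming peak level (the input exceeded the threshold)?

-19 dBFS

Remove make-up: -25.5 − 4 = -29.5 dBFS.
The compressed level sits -29.5 − (-31) = 1.5 dB over threshold.
Input overshoot = R × output overshoot = 12 dB → input = -31 + 12 = -19 dBFS.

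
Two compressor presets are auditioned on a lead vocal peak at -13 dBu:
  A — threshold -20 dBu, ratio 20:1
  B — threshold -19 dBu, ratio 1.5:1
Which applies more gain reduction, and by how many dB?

A: GR = 7 − 7/20 = 6.65 dB.
B: GR = 6 − 6/1.5 = 2 dB.
A applies 4.65 dB more gain reduction.

A, by 4.65 dB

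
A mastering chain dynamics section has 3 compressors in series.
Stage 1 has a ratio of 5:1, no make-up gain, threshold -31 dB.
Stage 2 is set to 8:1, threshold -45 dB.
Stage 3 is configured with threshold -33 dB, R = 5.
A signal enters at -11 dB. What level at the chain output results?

Stage 1: overshoot 20 dB → 20/5 = 4 dB → -27 dB.
Stage 2: 18 dB above -45 dB, reduced 8:1 to 2.25 dB above → -42.75 dB.
Stage 3: -42.75 dB is at or below the -33 dB threshold — no compression; output -42.75 dB.

-42.75 dB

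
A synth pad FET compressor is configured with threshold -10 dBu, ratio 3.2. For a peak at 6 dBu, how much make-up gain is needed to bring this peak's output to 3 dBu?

8 dB

The peak compresses to -10 + 16/3.2 = -5 dBu.
To reach 3 dBu requires 3 − (-5) = 8 dB of make-up.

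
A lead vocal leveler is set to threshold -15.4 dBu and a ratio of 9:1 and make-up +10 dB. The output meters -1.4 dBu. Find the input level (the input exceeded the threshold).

20.6 dBu

Before make-up, the level was -1.4 − 10 = -11.4 dBu.
Post-compression overshoot = -11.4 − (-15.4) = 4 dB.
Input overshoot = R × output overshoot = 36 dB → input = -15.4 + 36 = 20.6 dBu.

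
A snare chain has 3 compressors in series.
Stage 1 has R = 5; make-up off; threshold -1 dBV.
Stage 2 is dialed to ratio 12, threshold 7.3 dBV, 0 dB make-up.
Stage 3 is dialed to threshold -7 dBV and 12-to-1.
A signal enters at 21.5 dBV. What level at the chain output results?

-6.125 dBV

Stage 1: 21.5 dBV is 22.5 dB over -1 dBV; at 5:1 that becomes 4.5 dB over, giving 3.5 dBV.
Stage 2: 3.5 dBV ≤ 7.3 dBV, so stage 2 doesn't engage; output 3.5 dBV.
Stage 3: 3.5 dBV is 10.5 dB over -7 dBV; at 12:1 that becomes 0.875 dB over, giving -6.125 dBV.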